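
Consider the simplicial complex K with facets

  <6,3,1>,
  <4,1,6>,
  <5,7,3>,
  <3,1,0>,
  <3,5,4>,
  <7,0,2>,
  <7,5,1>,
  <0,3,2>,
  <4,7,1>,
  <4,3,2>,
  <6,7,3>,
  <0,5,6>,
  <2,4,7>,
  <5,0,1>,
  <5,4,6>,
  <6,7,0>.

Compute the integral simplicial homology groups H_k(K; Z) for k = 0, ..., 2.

H_0 = Z,  H_1 = Z^2,  H_2 = Z.

K has 8 vertices, 24 edges, 16 triangles.
rank ∂_0 = 0, rank ∂_1 = 7 ⇒ b_0 = 8 − 0 − 7 = 1; all invariant factors of ∂_1 are 1 so no torsion. So H_0 ≅ Z.
rank ∂_1 = 7, rank ∂_2 = 15 ⇒ b_1 = 24 − 7 − 15 = 2; all invariant factors of ∂_2 are 1 so no torsion. So H_1 ≅ Z^2.
rank ∂_2 = 15, rank ∂_3 = 0 ⇒ b_2 = 16 − 15 − 0 = 1. So H_2 ≅ Z.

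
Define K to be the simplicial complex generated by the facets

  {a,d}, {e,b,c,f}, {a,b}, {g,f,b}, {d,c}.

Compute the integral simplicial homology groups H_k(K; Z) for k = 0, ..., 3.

H_0 ≅ Z,  H_1 ≅ Z,  H_2 = 0,  H_3 = 0.

Fix the vertex order a < b < c < d < e < f < g and write every simplex with vertices in increasing order. Then dim K = 3 and the simplices of K are:

  0-simplices (7): a, b, c, d, e, f, g
  1-simplices (11): ab, ad, bc, be, bf, bg, cd, ce, cf, ef, fg
  2-simplices (5): bce, bcf, bef, bfg, cef
  3-simplices (1): bcef

giving chain groups C_0 ≅ Z^7, C_1 ≅ Z^11, C_2 ≅ Z^5, C_3 ≅ Z^1.

Boundary ∂_1: C_1 → C_0 is given by ∂[p,q] = [q] − [p].
This gives a 7×11 integer matrix of rank 6; reducing to Smith normal form yields diagonal entries (1,1,1,1,1,1).

Boundary ∂_2: C_2 → C_1 sends each 2-simplex [p,q,r] to [q,r] − [p,r] + [p,q]. For instance
  ∂bef = ef − bf + be,
  ∂cef = ef − cf + ce.
This gives a 11×5 integer matrix of rank 4; reducing to Smith normal form yields diagonal entries (1,1,1,1).

The boundary map ∂_3: C_3 → C_2 sends each 3-simplex σ to the alternating sum Σ_i (−1)^i (σ with its i-th vertex removed). For instance
  ∂bcef = cef − bef + bcf − bce.
As a 5×1 matrix over Z this has rank 1, with invariant factors (1).

Reading off H_k = ker ∂_k / im ∂_{k+1}:

  H_0: rank C_0 − rank ∂_1 = 7 − 6 = 1, and the invariant factors of ∂_1 are all 1, so H_0 = Z.
  H_1: rank ker ∂_1 − rank ∂_2 = (11 − 6) − 4 = 1, and the invariant factors of ∂_2 are all 1, so H_1 = Z.
  H_2: rank ker ∂_2 − rank ∂_3 = (5 − 4) − 1 = 0, and the invariant factors of ∂_3 are all 1, so H_2 = 0.
  H_3: rank ker ∂_3 − rank ∂_4 = (1 − 1) − 0 = 0, and there is no ∂_4, so H_3 = 0.

As a check, the Euler characteristic is 7 − 11 + 5 − 1 = 0, which agrees with 1 − 1 + 0 − 0 = 0.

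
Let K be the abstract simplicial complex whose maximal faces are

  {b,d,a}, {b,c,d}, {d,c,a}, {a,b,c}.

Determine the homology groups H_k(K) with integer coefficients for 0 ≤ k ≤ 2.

Fix the vertex order a < b < c < d and write every simplex with vertices in increasing order. Then dim K = 2 and the simplices of K are:

  0-simplices (4): a, b, c, d
  1-simplices (6): ab, ac, ad, bc, bd, cd
  2-simplices (4): abc, abd, acd, bcd

Hence C_0 ≅ Z^4, C_1 ≅ Z^6, C_2 ≅ Z^4.

Boundary ∂_1: C_1 → C_0 sends each edge [p,q] (with p < q) to q − p.
The 4×6 boundary matrix has rank 3 and Smith normal form diag(1,1,1).

∂_2: C_2 → C_1 acts by ∂[p,q,r] = [q,r] − [p,r] + [p,q]. For instance
  ∂bcd = cd − bd + bc,
  ∂abd = bd − ad + ab.
The resulting 6×4 matrix has rank 3, and its Smith normal form has invariant factors (1,1,1).

From H_k ≅ ker(∂_k) / im(∂_{k+1}) we obtain:

  H_0: rank C_0 − rank ∂_1 = 4 − 3 = 1, and the invariant factors of ∂_1 are all 1, so H_0 ≅ Z.
  H_1: rank ker ∂_1 − rank ∂_2 = (6 − 3) − 3 = 0, and the invariant factors of ∂_2 are all 1, so H_1 ≅ 0.
  H_2: rank ker ∂_2 − rank ∂_3 = (4 − 3) − 0 = 1, and there is no ∂_3, so H_2 ≅ Z.

H_0 = Z,  H_1 = 0,  H_2 = Z.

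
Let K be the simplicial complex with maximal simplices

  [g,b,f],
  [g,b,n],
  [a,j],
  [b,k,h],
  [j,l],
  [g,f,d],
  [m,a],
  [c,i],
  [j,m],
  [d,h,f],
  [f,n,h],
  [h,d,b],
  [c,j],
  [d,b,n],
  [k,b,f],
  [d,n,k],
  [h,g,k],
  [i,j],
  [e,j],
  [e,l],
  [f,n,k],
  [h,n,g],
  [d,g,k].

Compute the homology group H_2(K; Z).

We work with the vertex ordering a < b < c < d < e < f < g < h < i < j < k < l < m < n. The simplices of K, each written with vertices in increasing order, are:

  0-simplices (14): a, b, c, d, e, f, g, h, i, j, k, l, m, n
  1-simplices (30): aj, am, bd, bf, bg, bh, bk, bn, ci, cj, df, dg, dh, dk, dn, ej, el, fg, fh, fk, fn, gh, gk, gn, hk, hn, ij, jl, jm, kn
  2-simplices (14): bdh, bdn, bfg, bfk, bgn, bhk, dfg, dfh, dgk, dkn, fhn, fkn, ghk, ghn

giving chain groups C_0 ≅ Z^14, C_1 ≅ Z^30, C_2 ≅ Z^14.

∂_1: C_1 → C_0 sends each edge [p,q] (with p < q) to q − p.
The 14×30 boundary matrix has rank 12 and Smith normal form diag(1,1,1,1,1,1,1,1,1,1,1,1).

The boundary map ∂_2: C_2 → C_1 maps a triangle to the signed sum of its edges. For instance
  ∂bhk = hk − bk + bh,
  ∂ghn = hn − gn + gh.
The 30×14 boundary matrix has rank 13 and Smith normal form diag(1,1,1,1,1,1,1,1,1,1,1,1,1).

Computing H_k = (kernel of ∂_k) / (image of ∂_{k+1}):

  H_2: rank ker ∂_2 − rank ∂_3 = (14 − 13) − 0 = 1, and there is no ∂_3, so H_2 ≅ Z.

(K is a triangulation of the disjoint union of a wedge of 3 circles and the torus T^2.)

H_2 ≅ Z.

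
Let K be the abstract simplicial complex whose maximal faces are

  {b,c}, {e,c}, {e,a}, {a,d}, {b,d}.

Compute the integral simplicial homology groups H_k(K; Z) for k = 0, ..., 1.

H_0 ≅ Z,  H_1 ≅ Z.

K has 5 vertices, 5 edges.
rank ∂_0 = 0, rank ∂_1 = 4 ⇒ b_0 = 5 − 0 − 4 = 1; all invariant factors of ∂_1 are 1 so no torsion. So H_0 = Z.
rank ∂_1 = 4, rank ∂_2 = 0 ⇒ b_1 = 5 − 4 − 0 = 1. So H_1 = Z.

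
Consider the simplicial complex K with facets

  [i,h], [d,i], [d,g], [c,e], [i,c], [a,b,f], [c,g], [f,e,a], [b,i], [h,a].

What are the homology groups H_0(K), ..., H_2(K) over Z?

Take the total order a < b < c < d < e < f < g < h < i on the vertex set. Then K (dimension 2) consists of the simplices:

  0-simplices (9): a, b, c, d, e, f, g, h, i
  1-simplices (13): ab, ae, af, ah, bf, bi, ce, cg, ci, dg, di, ef, hi
  2-simplices (2): abf, aef

Hence C_0 ≅ Z^9, C_1 ≅ Z^13, C_2 ≅ Z^2.

Boundary ∂_1: C_1 → C_0 sends each edge [p,q] (with p < q) to q − p.
The 9×13 boundary matrix has rank 8 and Smith normal form diag(1,1,1,1,1,1,1,1).

The boundary map ∂_2: C_2 → C_1 sends each 2-simplex [p,q,r] to [q,r] − [p,r] + [p,q]. For instance
  ∂aef = ef − af + ae,
  ∂abf = bf − af + ab.
As a 13×2 matrix over Z this has rank 2, with invariant factors (1,1).

Now H_k = ker ∂_k / im ∂_{k+1}, so:

  H_0: rank C_0 − rank ∂_1 = 9 − 8 = 1, and the invariant factors of ∂_1 are all 1, so H_0 = Z.
  H_1: rank ker ∂_1 − rank ∂_2 = (13 − 8) − 2 = 3, and the invariant factors of ∂_2 are all 1, so H_1 = Z^3.
  H_2: rank ker ∂_2 − rank ∂_3 = (2 − 2) − 0 = 0, and there is no ∂_3, so H_2 = 0.

H_0 ≅ Z,  H_1 ≅ Z^3,  H_2 = 0.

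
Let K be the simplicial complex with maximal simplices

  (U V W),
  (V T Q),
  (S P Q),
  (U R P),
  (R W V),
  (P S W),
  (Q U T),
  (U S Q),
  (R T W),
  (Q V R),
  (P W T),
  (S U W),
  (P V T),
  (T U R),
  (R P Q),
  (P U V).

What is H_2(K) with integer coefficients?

We work with the vertex ordering P < Q < R < S < T < U < V < W. The simplices of K, each written with vertices in increasing order, are:

  0-simplices (8): P, Q, R, S, T, U, V, W
  1-simplices (24): PQ, PR, PS, PT, PU, PV, PW, QR, QS, QT, QU, QV, RT, RU, RV, RW, SU, SW, TU, TV, TW, UV, UW, VW
  2-simplices (16): PQR, PQS, PRU, PSW, PTV, PTW, PUV, QRV, QSU, QTU, QTV, RTU, RTW, RVW, SUW, UVW

Hence C_0 ≅ Z^8, C_1 ≅ Z^24, C_2 ≅ Z^16.

The boundary map ∂_1: C_1 → C_0 is given by ∂[p,q] = [q] − [p]. For instance
  ∂SU = U − S.
This gives a 8×24 integer matrix of rank 7; reducing to Smith normal form yields diagonal entries (1,1,1,1,1,1,1).

The boundary map ∂_2: C_2 → C_1 maps a triangle to the signed sum of its edges. For instance
  ∂RTU = TU − RU + RT,
  ∂QRV = RV − QV + QR.
The 24×16 boundary matrix has rank 15 and Smith normal form diag(1,1,1,1,1,1,1,1,1,1,1,1,1,1,1).

From H_k ≅ ker(∂_k) / im(∂_{k+1}) we obtain:

  H_2: rank ker ∂_2 − rank ∂_3 = (16 − 15) − 0 = 1, and there is no ∂_3, so H_2 ≅ Z.

(K is a triangulation of the torus T^2.)

H_2 ≅ Z.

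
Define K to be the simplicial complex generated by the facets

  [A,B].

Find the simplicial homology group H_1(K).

H_1 = 0.

K has 2 vertices, 1 edge.
rank ∂_1 = 1, rank ∂_2 = 0 ⇒ b_1 = 1 − 1 − 0 = 0. So H_1 = 0.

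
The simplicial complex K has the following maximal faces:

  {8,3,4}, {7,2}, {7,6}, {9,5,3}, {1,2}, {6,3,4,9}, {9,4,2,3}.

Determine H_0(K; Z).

Fix the vertex order 1 < 2 < 3 < 4 < 5 < 6 < 7 < 8 < 9 and write every simplex with vertices in increasing order. Then dim K = 3 and the simplices of K are:

  0-simplices (9): [1], [2], [3], [4], [5], [6], [7], [8], [9]
  1-simplices (16): [1,2], [2,3], [2,4], [2,7], [2,9], [3,4], [3,5], [3,6], [3,8], [3,9], [4,6], [4,8], [4,9], [5,9], [6,7], [6,9]
  2-simplices (9): [2,3,4], [2,3,9], [2,4,9], [3,4,6], [3,4,8], [3,4,9], [3,5,9], [3,6,9], [4,6,9]
  3-simplices (2): [2,3,4,9], [3,4,6,9]

giving chain groups C_0 ≅ Z^9, C_1 ≅ Z^16, C_2 ≅ Z^9, C_3 ≅ Z^2.

Boundary ∂_1: C_1 → C_0 maps an edge to its endpoints' difference, ∂[p,q] = q − p. For instance
  ∂[2,9] = [9] − [2].
The resulting 9×16 matrix has rank 8, and its Smith normal form has invariant factors (1,1,1,1,1,1,1,1).

The boundary map ∂_2: C_2 → C_1 maps a triangle to the signed sum of its edges. For instance
  ∂[3,4,9] = [4,9] − [3,9] + [3,4],
  ∂[3,4,6] = [4,6] − [3,6] + [3,4].
The resulting 16×9 matrix has rank 7, and its Smith normal form has invariant factors (1,1,1,1,1,1,1).

Boundary ∂_3: C_3 → C_2 sends each 3-simplex σ to the alternating sum Σ_i (−1)^i (σ with its i-th vertex removed). For instance
  ∂[2,3,4,9] = [3,4,9] − [2,4,9] + [2,3,9] − [2,3,4],
  ∂[3,4,6,9] = [4,6,9] − [3,6,9] + [3,4,9] − [3,4,6].
The resulting 9×2 matrix has rank 2, and its Smith normal form has invariant factors (1,1).

Computing H_k = (kernel of ∂_k) / (image of ∂_{k+1}):

  H_0: rank C_0 − rank ∂_1 = 9 − 8 = 1, and the invariant factors of ∂_1 are all 1, so H_0 = Z.

H_0 ≅ Z.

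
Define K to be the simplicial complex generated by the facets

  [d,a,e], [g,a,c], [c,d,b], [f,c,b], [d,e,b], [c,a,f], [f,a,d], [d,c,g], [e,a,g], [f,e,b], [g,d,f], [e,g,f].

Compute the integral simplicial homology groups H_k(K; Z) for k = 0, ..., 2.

Order the vertices as a < b < c < d < e < f < g. Listing each simplex with vertices in this order, K has dimension 2 with simplices:

  0-simplices (7): a, b, c, d, e, f, g
  1-simplices (18): ac, ad, ae, af, ag, bc, bd, be, bf, cd, cf, cg, de, df, dg, ef, eg, fg
  2-simplices (12): acf, acg, ade, adf, aeg, bcd, bcf, bde, bef, cdg, dfg, efg

Hence C_0 ≅ Z^7, C_1 ≅ Z^18, C_2 ≅ Z^12.

Boundary ∂_1: C_1 → C_0 is given by ∂[p,q] = [q] − [p]. For instance
  ∂cd = d − c.
The resulting 7×18 matrix has rank 6, and its Smith normal form has invariant factors (1,1,1,1,1,1).

∂_2: C_2 → C_1 sends each 2-simplex [p,q,r] to [q,r] − [p,r] + [p,q]. For instance
  ∂acg = cg − ag + ac,
  ∂aeg = eg − ag + ae.
This gives a 18×12 integer matrix of rank 12; reducing to Smith normal form yields diagonal entries (1,1,1,1,1,1,1,1,1,1,1,2).

Now H_k = ker ∂_k / im ∂_{k+1}, so:

  H_0: rank C_0 − rank ∂_1 = 7 − 6 = 1, and the invariant factors of ∂_1 are all 1, so H_0 ≅ Z.
  H_1: rank ker ∂_1 − rank ∂_2 = (18 − 6) − 12 = 0, and ∂_2 has invariant factor 2 > 1, so H_1 ≅ Z_2.
  H_2: rank ker ∂_2 − rank ∂_3 = (12 − 12) − 0 = 0, and there is no ∂_3, so H_2 ≅ 0.

(K is a triangulation of the real projective plane RP^2.)

H_0 = Z,  H_1 = Z_2,  H_2 = 0.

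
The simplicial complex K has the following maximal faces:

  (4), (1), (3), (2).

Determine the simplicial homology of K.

Fix the vertex order 1 < 2 < 3 < 4 and write every simplex with vertices in increasing order. Then dim K = 0 and the simplices of K are:

  0-simplices (4): [1], [2], [3], [4]

so the chain groups are C_0 ≅ Z^4.

Now H_k = ker ∂_k / im ∂_{k+1}, so:

  H_0: rank C_0 − rank ∂_1 = 4 − 0 = 4, and there is no ∂_1, so H_0 ≅ Z^4.

H_0 ≅ Z^4.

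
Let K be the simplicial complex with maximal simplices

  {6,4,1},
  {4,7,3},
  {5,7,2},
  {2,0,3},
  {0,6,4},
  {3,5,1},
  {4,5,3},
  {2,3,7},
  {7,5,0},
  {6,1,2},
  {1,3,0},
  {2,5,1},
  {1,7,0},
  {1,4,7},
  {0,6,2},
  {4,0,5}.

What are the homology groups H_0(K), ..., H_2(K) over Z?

H_0 ≅ Z,  H_1 ≅ Z^2,  H_2 ≅ Z.

We work with the vertex ordering 0 < 1 < 2 < 3 < 4 < 5 < 6 < 7. The simplices of K, each written with vertices in increasing order, are:

  0-simplices (8): [0], [1], [2], [3], [4], [5], [6], [7]
  1-simplices (24): (24 of them)
  2-simplices (16): [0,1,3], [0,1,7], [0,2,3], [0,2,6], [0,4,5], [0,4,6], [0,5,7], [1,2,5], [1,2,6], [1,3,5], [1,4,6], [1,4,7], [2,3,7], [2,5,7], [3,4,5], [3,4,7]

giving chain groups C_0 ≅ Z^8, C_1 ≅ Z^24, C_2 ≅ Z^16.

The boundary map ∂_1: C_1 → C_0 sends each edge [p,q] (with p < q) to q − p. For instance
  ∂[4,5] = [5] − [4].
As a 8×24 matrix over Z this has rank 7, with invariant factors (1,1,1,1,1,1,1).

The boundary map ∂_2: C_2 → C_1 sends each 2-simplex [p,q,r] to [q,r] − [p,r] + [p,q]. For instance
  ∂[3,4,7] = [4,7] − [3,7] + [3,4],
  ∂[0,4,5] = [4,5] − [0,5] + [0,4].
This gives a 24×16 integer matrix of rank 15; reducing to Smith normal form yields diagonal entries (1,1,1,1,1,1,1,1,1,1,1,1,1,1,1).

From H_k ≅ ker(∂_k) / im(∂_{k+1}) we obtain:

  H_0: rank C_0 − rank ∂_1 = 8 − 7 = 1, and the invariant factors of ∂_1 are all 1, so H_0 = Z.
  H_1: rank ker ∂_1 − rank ∂_2 = (24 − 7) − 15 = 2, and the invariant factors of ∂_2 are all 1, so H_1 = Z^2.
  H_2: rank ker ∂_2 − rank ∂_3 = (16 − 15) − 0 = 1, and there is no ∂_3, so H_2 = Z.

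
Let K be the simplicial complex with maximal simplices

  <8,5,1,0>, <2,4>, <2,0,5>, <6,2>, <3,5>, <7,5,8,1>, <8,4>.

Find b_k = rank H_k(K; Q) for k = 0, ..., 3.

b_0 = 1, b_1 = 1, b_2 = 0, b_3 = 0.

Fix the vertex order 0 < 1 < 2 < 3 < 4 < 5 < 6 < 7 < 8 and write every simplex with vertices in increasing order. Then dim K = 3 and the simplices of K are:

  0-simplices (9): [0], [1], [2], [3], [4], [5], [6], [7], [8]
  1-simplices (15): [0,1], [0,2], [0,5], [0,8], [1,5], [1,7], [1,8], [2,4], [2,5], [2,6], [3,5], [4,8], [5,7], [5,8], [7,8]
  2-simplices (8): [0,1,5], [0,1,8], [0,2,5], [0,5,8], [1,5,7], [1,5,8], [1,7,8], [5,7,8]
  3-simplices (2): [0,1,5,8], [1,5,7,8]

so the chain groups are C_0 ≅ Z^9, C_1 ≅ Z^15, C_2 ≅ Z^8, C_3 ≅ Z^2.

The boundary map ∂_1: C_1 → C_0 sends each edge [p,q] (with p < q) to q − p. For instance
  ∂[2,6] = [6] − [2].
As a 9×15 matrix over Z this has rank 8, with invariant factors (1,1,1,1,1,1,1,1).

The boundary map ∂_2: C_2 → C_1 maps a triangle to the signed sum of its edges. For instance
  ∂[1,5,7] = [5,7] − [1,7] + [1,5],
  ∂[0,2,5] = [2,5] − [0,5] + [0,2].
This gives a 15×8 integer matrix of rank 6; reducing to Smith normal form yields diagonal entries (1,1,1,1,1,1).

∂_3: C_3 → C_2 sends each 3-simplex σ to the alternating sum Σ_i (−1)^i (σ with its i-th vertex removed). For instance
  ∂[1,5,7,8] = [5,7,8] − [1,7,8] + [1,5,8] − [1,5,7],
  ∂[0,1,5,8] = [1,5,8] − [0,5,8] + [0,1,8] − [0,1,5].
The resulting 8×2 matrix has rank 2, and its Smith normal form has invariant factors (1,1).

Now H_k = ker ∂_k / im ∂_{k+1}, so:

  H_0: rank C_0 − rank ∂_1 = 9 − 8 = 1, and the invariant factors of ∂_1 are all 1, so H_0 = Z.
  H_1: rank ker ∂_1 − rank ∂_2 = (15 − 8) − 6 = 1, and the invariant factors of ∂_2 are all 1, so H_1 = Z.
  H_2: rank ker ∂_2 − rank ∂_3 = (8 − 6) − 2 = 0, and the invariant factors of ∂_3 are all 1, so H_2 = 0.
  H_3: rank ker ∂_3 − rank ∂_4 = (2 − 2) − 0 = 0, and there is no ∂_4, so H_3 = 0.

Hence the Betti numbers are b_0 = 1, b_1 = 1, b_2 = 0, b_3 = 0.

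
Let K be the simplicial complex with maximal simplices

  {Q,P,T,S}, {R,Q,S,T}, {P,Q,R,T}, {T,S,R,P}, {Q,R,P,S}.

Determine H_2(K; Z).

H_2 = 0.

Order the vertices as P < Q < R < S < T. Listing each simplex with vertices in this order, K has dimension 3 with simplices:

  0-simplices (5): P, Q, R, S, T
  1-simplices (10): PQ, PR, PS, PT, QR, QS, QT, RS, RT, ST
  2-simplices (10): PQR, PQS, PQT, PRS, PRT, PST, QRS, QRT, QST, RST
  3-simplices (5): PQRS, PQRT, PQST, PRST, QRST

so the chain groups are C_0 ≅ Z^5, C_1 ≅ Z^10, C_2 ≅ Z^10, C_3 ≅ Z^5.

∂_1: C_1 → C_0 sends each edge [p,q] (with p < q) to q − p. For instance
  ∂ST = T − S.
As a 5×10 matrix over Z this has rank 4, with invariant factors (1,1,1,1).

∂_2: C_2 → C_1 maps a triangle to the signed sum of its edges. For instance
  ∂PST = ST − PT + PS,
  ∂RST = ST − RT + RS.
As a 10×10 matrix over Z this has rank 6, with invariant factors (1,1,1,1,1,1).

∂_3: C_3 → C_2 sends each 3-simplex σ to the alternating sum Σ_i (−1)^i (σ with its i-th vertex removed). For instance
  ∂PQRT = QRT − PRT + PQT − PQR,
  ∂PQST = QST − PST + PQT − PQS.
This gives a 10×5 integer matrix of rank 4; reducing to Smith normal form yields diagonal entries (1,1,1,1).

Now H_k = ker ∂_k / im ∂_{k+1}, so:

  H_2: rank ker ∂_2 − rank ∂_3 = (10 − 6) − 4 = 0, and the invariant factors of ∂_3 are all 1, so H_2 ≅ 0.

(K is a triangulation of the 3-sphere S^3.)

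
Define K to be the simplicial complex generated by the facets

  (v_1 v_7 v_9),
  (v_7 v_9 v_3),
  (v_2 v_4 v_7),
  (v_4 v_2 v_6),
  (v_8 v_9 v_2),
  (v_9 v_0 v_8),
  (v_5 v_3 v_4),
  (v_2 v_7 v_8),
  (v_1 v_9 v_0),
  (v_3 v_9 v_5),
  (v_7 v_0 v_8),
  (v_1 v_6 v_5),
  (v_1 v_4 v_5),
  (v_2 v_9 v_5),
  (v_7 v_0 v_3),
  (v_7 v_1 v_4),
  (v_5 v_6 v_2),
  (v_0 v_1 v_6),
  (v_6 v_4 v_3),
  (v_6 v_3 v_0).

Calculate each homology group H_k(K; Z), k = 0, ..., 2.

H_0 ≅ Z,  H_1 ≅ Z × Z/2,  H_2 = 0.

Take the total order v_0 < v_1 < v_2 < v_3 < v_4 < v_5 < v_6 < v_7 < v_8 < v_9 on the vertex set. Then K (dimension 2) consists of the simplices:

  0-simplices (10): [v_0], [v_1], [v_2], [v_3], [v_4], [v_5], [v_6], [v_7], [v_8], [v_9]
  1-simplices (30): (30 of them)
  2-simplices (20): (20 of them)

Hence C_0 ≅ Z^10, C_1 ≅ Z^30, C_2 ≅ Z^20.

The boundary map ∂_1: C_1 → C_0 is given by ∂[p,q] = [q] − [p].
This gives a 10×30 integer matrix of rank 9; reducing to Smith normal form yields diagonal entries (1,1,1,1,1,1,1,1,1).

∂_2: C_2 → C_1 maps a triangle to the signed sum of its edges. For instance
  ∂[v_0,v_1,v_9] = [v_1,v_9] − [v_0,v_9] + [v_0,v_1],
  ∂[v_3,v_7,v_9] = [v_7,v_9] − [v_3,v_9] + [v_3,v_7].
The 30×20 boundary matrix has rank 20 and Smith normal form diag(1,1,1,1,1,1,1,1,1,1,1,1,1,1,1,1,1,1,1,2).

Computing H_k = (kernel of ∂_k) / (image of ∂_{k+1}):

  H_0: rank C_0 − rank ∂_1 = 10 − 9 = 1, and the invariant factors of ∂_1 are all 1, so H_0 ≅ Z.
  H_1: rank ker ∂_1 − rank ∂_2 = (30 − 9) − 20 = 1, and ∂_2 has invariant factor 2 > 1, so H_1 ≅ Z × Z/2.
  H_2: rank ker ∂_2 − rank ∂_3 = (20 − 20) − 0 = 0, and there is no ∂_3, so H_2 ≅ 0.

As a check, the Euler characteristic is 10 − 30 + 20 = 0, which agrees with 1 − 1 + 0 = 0.
(K is a triangulation of the Klein bottle.)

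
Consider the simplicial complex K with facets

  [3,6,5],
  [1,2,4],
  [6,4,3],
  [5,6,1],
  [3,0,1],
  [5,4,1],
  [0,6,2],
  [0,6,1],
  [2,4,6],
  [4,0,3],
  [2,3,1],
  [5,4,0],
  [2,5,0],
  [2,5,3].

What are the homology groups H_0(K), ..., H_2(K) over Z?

K has 7 vertices, 21 edges, 14 triangles.
rank ∂_0 = 0, rank ∂_1 = 6 ⇒ b_0 = 7 − 0 − 6 = 1; all invariant factors of ∂_1 are 1 so no torsion. So H_0 = Z.
rank ∂_1 = 6, rank ∂_2 = 13 ⇒ b_1 = 21 − 6 − 13 = 2; all invariant factors of ∂_2 are 1 so no torsion. So H_1 = Z^2.
rank ∂_2 = 13, rank ∂_3 = 0 ⇒ b_2 = 14 − 13 − 0 = 1. So H_2 = Z.

H_0 = Z,  H_1 = Z^2,  H_2 = Z.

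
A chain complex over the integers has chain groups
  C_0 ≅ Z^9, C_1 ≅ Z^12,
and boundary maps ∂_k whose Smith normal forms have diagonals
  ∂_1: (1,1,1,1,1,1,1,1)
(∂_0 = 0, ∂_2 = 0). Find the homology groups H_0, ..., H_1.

H_0: b_0 = 9 − 0 − 8 = 1; torsion from ∂_1 factors > 1: none. So H_0 ≅ Z.
H_1: b_1 = 12 − 8 − 0 = 4; torsion from ∂_2 factors > 1: none. So H_1 ≅ Z^4.

H_0 ≅ Z,  H_1 ≅ Z^4.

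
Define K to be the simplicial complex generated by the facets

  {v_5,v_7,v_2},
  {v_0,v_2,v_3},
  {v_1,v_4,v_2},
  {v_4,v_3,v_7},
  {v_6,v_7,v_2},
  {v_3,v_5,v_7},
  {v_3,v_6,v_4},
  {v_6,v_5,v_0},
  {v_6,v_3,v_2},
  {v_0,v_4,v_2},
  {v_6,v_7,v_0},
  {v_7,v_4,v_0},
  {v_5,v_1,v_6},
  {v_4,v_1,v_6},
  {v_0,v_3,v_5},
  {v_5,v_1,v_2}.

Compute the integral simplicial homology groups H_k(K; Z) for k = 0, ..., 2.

H_0 ≅ Z,  H_1 ≅ Z^2,  H_2 ≅ Z.

K has 8 vertices, 24 edges, 16 triangles.
rank ∂_0 = 0, rank ∂_1 = 7 ⇒ b_0 = 8 − 0 − 7 = 1; all invariant factors of ∂_1 are 1 so no torsion. So H_0 ≅ Z.
rank ∂_1 = 7, rank ∂_2 = 15 ⇒ b_1 = 24 − 7 − 15 = 2; all invariant factors of ∂_2 are 1 so no torsion. So H_1 ≅ Z^2.
rank ∂_2 = 15, rank ∂_3 = 0 ⇒ b_2 = 16 − 15 − 0 = 1. So H_2 ≅ Z.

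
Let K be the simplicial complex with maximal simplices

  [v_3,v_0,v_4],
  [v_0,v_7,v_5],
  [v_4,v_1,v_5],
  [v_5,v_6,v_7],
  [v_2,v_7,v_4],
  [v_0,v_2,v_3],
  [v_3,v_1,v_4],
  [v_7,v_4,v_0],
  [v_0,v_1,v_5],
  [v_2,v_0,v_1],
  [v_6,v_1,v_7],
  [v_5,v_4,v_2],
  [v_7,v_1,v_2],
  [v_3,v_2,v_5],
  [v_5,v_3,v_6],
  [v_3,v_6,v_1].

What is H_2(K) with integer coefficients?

Order the vertices as v_0 < v_1 < v_2 < v_3 < v_4 < v_5 < v_6 < v_7. Listing each simplex with vertices in this order, K has dimension 2 with simplices:

  0-simplices (8): [v_0], [v_1], [v_2], [v_3], [v_4], [v_5], [v_6], [v_7]
  1-simplices (24): (24 of them)
  2-simplices (16): (16 of them)

Hence C_0 ≅ Z^8, C_1 ≅ Z^24, C_2 ≅ Z^16.

The boundary map ∂_1: C_1 → C_0 is given by ∂[p,q] = [q] − [p]. For instance
  ∂[v_6,v_7] = [v_7] − [v_6].
The 8×24 boundary matrix has rank 7 and Smith normal form diag(1,1,1,1,1,1,1).

Boundary ∂_2: C_2 → C_1 acts by ∂[p,q,r] = [q,r] − [p,r] + [p,q]. For instance
  ∂[v_1,v_3,v_4] = [v_3,v_4] − [v_1,v_4] + [v_1,v_3],
  ∂[v_0,v_4,v_7] = [v_4,v_7] − [v_0,v_7] + [v_0,v_4].
This gives a 24×16 integer matrix of rank 15; reducing to Smith normal form yields diagonal entries (1,1,1,1,1,1,1,1,1,1,1,1,1,1,1).

Computing H_k = (kernel of ∂_k) / (image of ∂_{k+1}):

  H_2: rank ker ∂_2 − rank ∂_3 = (16 − 15) − 0 = 1, and there is no ∂_3, so H_2 ≅ Z.

H_2 = Z.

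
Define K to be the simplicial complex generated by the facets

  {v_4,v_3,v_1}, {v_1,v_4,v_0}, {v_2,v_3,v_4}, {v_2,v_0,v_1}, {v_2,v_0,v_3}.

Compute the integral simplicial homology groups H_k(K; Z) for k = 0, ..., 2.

H_0 ≅ Z,  H_1 ≅ Z,  H_2 = 0.

Order the vertices as v_0 < v_1 < v_2 < v_3 < v_4. Listing each simplex with vertices in this order, K has dimension 2 with simplices:

  0-simplices (5): [v_0], [v_1], [v_2], [v_3], [v_4]
  1-simplices (10): [v_0,v_1], [v_0,v_2], [v_0,v_3], [v_0,v_4], [v_1,v_2], [v_1,v_3], [v_1,v_4], [v_2,v_3], [v_2,v_4], [v_3,v_4]
  2-simplices (5): [v_0,v_1,v_2], [v_0,v_1,v_4], [v_0,v_2,v_3], [v_1,v_3,v_4], [v_2,v_3,v_4]

Hence C_0 ≅ Z^5, C_1 ≅ Z^10, C_2 ≅ Z^5.

Boundary ∂_1: C_1 → C_0 sends each edge [p,q] (with p < q) to q − p. For instance
  ∂[v_0,v_1] = [v_1] − [v_0].
This gives a 5×10 integer matrix of rank 4; reducing to Smith normal form yields diagonal entries (1,1,1,1).

∂_2: C_2 → C_1 maps a triangle to the signed sum of its edges. For instance
  ∂[v_0,v_1,v_2] = [v_1,v_2] − [v_0,v_2] + [v_0,v_1],
  ∂[v_0,v_2,v_3] = [v_2,v_3] − [v_0,v_3] + [v_0,v_2].
This gives a 10×5 integer matrix of rank 5; reducing to Smith normal form yields diagonal entries (1,1,1,1,1).

From H_k ≅ ker(∂_k) / im(∂_{k+1}) we obtain:

  H_0: rank C_0 − rank ∂_1 = 5 − 4 = 1, and the invariant factors of ∂_1 are all 1, so H_0 ≅ Z.
  H_1: rank ker ∂_1 − rank ∂_2 = (10 − 4) − 5 = 1, and the invariant factors of ∂_2 are all 1, so H_1 ≅ Z.
  H_2: rank ker ∂_2 − rank ∂_3 = (5 − 5) − 0 = 0, and there is no ∂_3, so H_2 ≅ 0.

As a check, the Euler characteristic is 5 − 10 + 5 = 0, which agrees with 1 − 1 + 0 = 0.
(K is a triangulation of the Möbius band.)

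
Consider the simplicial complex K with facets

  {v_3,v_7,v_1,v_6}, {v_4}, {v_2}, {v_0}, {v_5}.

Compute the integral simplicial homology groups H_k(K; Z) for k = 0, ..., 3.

H_0 = Z^5,  H_1 = 0,  H_2 = 0,  H_3 = 0.

Take the total order v_0 < v_1 < v_2 < v_3 < v_4 < v_5 < v_6 < v_7 on the vertex set. Then K (dimension 3) consists of the simplices:

  0-simplices (8): [v_0], [v_1], [v_2], [v_3], [v_4], [v_5], [v_6], [v_7]
  1-simplices (6): [v_1,v_3], [v_1,v_6], [v_1,v_7], [v_3,v_6], [v_3,v_7], [v_6,v_7]
  2-simplices (4): [v_1,v_3,v_6], [v_1,v_3,v_7], [v_1,v_6,v_7], [v_3,v_6,v_7]
  3-simplices (1): [v_1,v_3,v_6,v_7]

so the chain groups are C_0 ≅ Z^8, C_1 ≅ Z^6, C_2 ≅ Z^4, C_3 ≅ Z^1.

∂_1: C_1 → C_0 sends each edge [p,q] (with p < q) to q − p. For instance
  ∂[v_3,v_7] = [v_7] − [v_3].
As a 8×6 matrix over Z this has rank 3, with invariant factors (1,1,1).

∂_2: C_2 → C_1 acts by ∂[p,q,r] = [q,r] − [p,r] + [p,q]. For instance
  ∂[v_1,v_6,v_7] = [v_6,v_7] − [v_1,v_7] + [v_1,v_6],
  ∂[v_1,v_3,v_6] = [v_3,v_6] − [v_1,v_6] + [v_1,v_3].
As a 6×4 matrix over Z this has rank 3, with invariant factors (1,1,1).

Boundary ∂_3: C_3 → C_2 sends each 3-simplex σ to the alternating sum Σ_i (−1)^i (σ with its i-th vertex removed). For instance
  ∂[v_1,v_3,v_6,v_7] = [v_3,v_6,v_7] − [v_1,v_6,v_7] + [v_1,v_3,v_7] − [v_1,v_3,v_6].
As a 4×1 matrix over Z this has rank 1, with invariant factors (1).

Reading off H_k = ker ∂_k / im ∂_{k+1}:

  H_0: rank C_0 − rank ∂_1 = 8 − 3 = 5, and the invariant factors of ∂_1 are all 1, so H_0 = Z^5.
  H_1: rank ker ∂_1 − rank ∂_2 = (6 − 3) − 3 = 0, and the invariant factors of ∂_2 are all 1, so H_1 = 0.
  H_2: rank ker ∂_2 − rank ∂_3 = (4 − 3) − 1 = 0, and the invariant factors of ∂_3 are all 1, so H_2 = 0.
  H_3: rank ker ∂_3 − rank ∂_4 = (1 − 1) − 0 = 0, and there is no ∂_4, so H_3 = 0.

As a check, the Euler characteristic is 8 − 6 + 4 − 1 = 5, which agrees with 5 − 0 + 0 − 0 = 5.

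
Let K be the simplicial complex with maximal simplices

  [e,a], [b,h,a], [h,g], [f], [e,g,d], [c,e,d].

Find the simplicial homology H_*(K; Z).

Order the vertices as a < b < c < d < e < f < g < h. Listing each simplex with vertices in this order, K has dimension 2 with simplices:

  0-simplices (8): a, b, c, d, e, f, g, h
  1-simplices (10): ab, ae, ah, bh, cd, ce, de, dg, eg, gh
  2-simplices (3): abh, cde, deg

giving chain groups C_0 ≅ Z^8, C_1 ≅ Z^10, C_2 ≅ Z^3.

The boundary map ∂_1: C_1 → C_0 is given by ∂[p,q] = [q] − [p]. For instance
  ∂ab = b − a.
The 8×10 boundary matrix has rank 6 and Smith normal form diag(1,1,1,1,1,1).

∂_2: C_2 → C_1 acts by ∂[p,q,r] = [q,r] − [p,r] + [p,q]. For instance
  ∂deg = eg − dg + de,
  ∂abh = bh − ah + ab.
This gives a 10×3 integer matrix of rank 3; reducing to Smith normal form yields diagonal entries (1,1,1).

Computing H_k = (kernel of ∂_k) / (image of ∂_{k+1}):

  H_0: rank C_0 − rank ∂_1 = 8 − 6 = 2, and the invariant factors of ∂_1 are all 1, so H_0 ≅ Z^2.
  H_1: rank ker ∂_1 − rank ∂_2 = (10 − 6) − 3 = 1, and the invariant factors of ∂_2 are all 1, so H_1 ≅ Z.
  H_2: rank ker ∂_2 − rank ∂_3 = (3 − 3) − 0 = 0, and there is no ∂_3, so H_2 ≅ 0.

H_0 ≅ Z^2,  H_1 ≅ Z,  H_2 = 0.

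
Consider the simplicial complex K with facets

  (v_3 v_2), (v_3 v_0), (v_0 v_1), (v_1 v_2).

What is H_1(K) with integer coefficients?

H_1 ≅ Z.

We work with the vertex ordering v_0 < v_1 < v_2 < v_3. The simplices of K, each written with vertices in increasing order, are:

  0-simplices (4): [v_0], [v_1], [v_2], [v_3]
  1-simplices (4): [v_0,v_1], [v_0,v_3], [v_1,v_2], [v_2,v_3]

so the chain groups are C_0 ≅ Z^4, C_1 ≅ Z^4.

∂_1: C_1 → C_0 sends each edge [p,q] (with p < q) to q − p.
The resulting 4×4 matrix has rank 3, and its Smith normal form has invariant factors (1,1,1).

Computing H_k = (kernel of ∂_k) / (image of ∂_{k+1}):

  H_1: rank ker ∂_1 − rank ∂_2 = (4 − 3) − 0 = 1, and there is no ∂_2, so H_1 ≅ Z.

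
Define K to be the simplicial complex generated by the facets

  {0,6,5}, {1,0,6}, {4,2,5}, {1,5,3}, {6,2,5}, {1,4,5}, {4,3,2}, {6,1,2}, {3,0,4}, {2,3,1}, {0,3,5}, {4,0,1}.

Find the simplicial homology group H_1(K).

H_1 = Z/2.

Order the vertices as 0 < 1 < 2 < 3 < 4 < 5 < 6. Listing each simplex with vertices in this order, K has dimension 2 with simplices:

  0-simplices (7): [0], [1], [2], [3], [4], [5], [6]
  1-simplices (18): [0,1], [0,3], [0,4], [0,5], [0,6], [1,2], [1,3], [1,4], [1,5], [1,6], [2,3], [2,4], [2,5], [2,6], [3,4], [3,5], [4,5], [5,6]
  2-simplices (12): [0,1,4], [0,1,6], [0,3,4], [0,3,5], [0,5,6], [1,2,3], [1,2,6], [1,3,5], [1,4,5], [2,3,4], [2,4,5], [2,5,6]

Hence C_0 ≅ Z^7, C_1 ≅ Z^18, C_2 ≅ Z^12.

∂_1: C_1 → C_0 is given by ∂[p,q] = [q] − [p]. For instance
  ∂[5,6] = [6] − [5].
The resulting 7×18 matrix has rank 6, and its Smith normal form has invariant factors (1,1,1,1,1,1).

Boundary ∂_2: C_2 → C_1 acts by ∂[p,q,r] = [q,r] − [p,r] + [p,q]. For instance
  ∂[2,5,6] = [5,6] − [2,6] + [2,5],
  ∂[1,3,5] = [3,5] − [1,5] + [1,3].
This gives a 18×12 integer matrix of rank 12; reducing to Smith normal form yields diagonal entries (1,1,1,1,1,1,1,1,1,1,1,2).

Now H_k = ker ∂_k / im ∂_{k+1}, so:

  H_1: rank ker ∂_1 − rank ∂_2 = (18 − 6) − 12 = 0, and ∂_2 has invariant factor 2 > 1, so H_1 ≅ Z/2.

(K is a triangulation of the real projective plane RP^2.)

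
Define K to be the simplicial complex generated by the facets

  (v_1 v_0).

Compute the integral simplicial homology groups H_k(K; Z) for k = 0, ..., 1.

H_0 = Z,  H_1 = 0.

We work with the vertex ordering v_0 < v_1. The simplices of K, each written with vertices in increasing order, are:

  0-simplices (2): [v_0], [v_1]
  1-simplices (1): [v_0,v_1]

giving chain groups C_0 ≅ Z^2, C_1 ≅ Z^1.

The boundary map ∂_1: C_1 → C_0 sends each edge [p,q] (with p < q) to q − p.
As a 2×1 matrix over Z this has rank 1, with invariant factors (1).

From H_k ≅ ker(∂_k) / im(∂_{k+1}) we obtain:

  H_0: rank C_0 − rank ∂_1 = 2 − 1 = 1, and the invariant factors of ∂_1 are all 1, so H_0 = Z.
  H_1: rank ker ∂_1 − rank ∂_2 = (1 − 1) − 0 = 0, and there is no ∂_2, so H_1 = 0.

(K is a triangulation of the 1-simplex.)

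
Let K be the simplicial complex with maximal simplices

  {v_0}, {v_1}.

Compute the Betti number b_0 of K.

Fix the vertex order v_0 < v_1 and write every simplex with vertices in increasing order. Then dim K = 0 and the simplices of K are:

  0-simplices (2): [v_0], [v_1]

so the chain groups are C_0 ≅ Z^2.

Now H_k = ker ∂_k / im ∂_{k+1}, so:

  H_0: rank C_0 − rank ∂_1 = 2 − 0 = 2, and there is no ∂_1, so H_0 = Z^2.

(K is a triangulation of a set of 2 points.)

Hence the Betti numbers are b_0 = 2.

b_0 = 2.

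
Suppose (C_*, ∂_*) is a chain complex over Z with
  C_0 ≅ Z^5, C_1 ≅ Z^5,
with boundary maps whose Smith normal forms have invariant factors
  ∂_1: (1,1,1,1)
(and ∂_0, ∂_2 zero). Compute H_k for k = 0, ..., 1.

H_0 = Z,  H_1 = Z.

H_0: b_0 = 5 − 0 − 4 = 1; torsion from ∂_1 factors > 1: none. So H_0 = Z.
H_1: b_1 = 5 − 4 − 0 = 1; torsion from ∂_2 factors > 1: none. So H_1 = Z.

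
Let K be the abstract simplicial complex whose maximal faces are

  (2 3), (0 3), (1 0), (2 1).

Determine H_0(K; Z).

We work with the vertex ordering 0 < 1 < 2 < 3. The simplices of K, each written with vertices in increasing order, are:

  0-simplices (4): [0], [1], [2], [3]
  1-simplices (4): [0,1], [0,3], [1,2], [2,3]

giving chain groups C_0 ≅ Z^4, C_1 ≅ Z^4.

∂_1: C_1 → C_0 sends each edge [p,q] (with p < q) to q − p. For instance
  ∂[1,2] = [2] − [1].
This gives a 4×4 integer matrix of rank 3; reducing to Smith normal form yields diagonal entries (1,1,1).

From H_k ≅ ker(∂_k) / im(∂_{k+1}) we obtain:

  H_0: rank C_0 − rank ∂_1 = 4 − 3 = 1, and the invariant factors of ∂_1 are all 1, so H_0 = Z.

H_0 ≅ Z.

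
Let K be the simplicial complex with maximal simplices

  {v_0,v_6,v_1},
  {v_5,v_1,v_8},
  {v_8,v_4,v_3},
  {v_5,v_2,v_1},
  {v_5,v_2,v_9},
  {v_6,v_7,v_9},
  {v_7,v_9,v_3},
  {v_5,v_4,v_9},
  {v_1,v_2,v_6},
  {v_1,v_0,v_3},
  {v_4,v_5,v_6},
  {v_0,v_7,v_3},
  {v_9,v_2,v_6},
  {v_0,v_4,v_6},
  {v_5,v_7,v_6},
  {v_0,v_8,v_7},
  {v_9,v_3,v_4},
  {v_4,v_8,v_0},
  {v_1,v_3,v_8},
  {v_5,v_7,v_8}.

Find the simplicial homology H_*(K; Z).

H_0 = Z,  H_1 = Z ⊕ Z/2,  H_2 = 0.

Order the vertices as v_0 < v_1 < v_2 < v_3 < v_4 < v_5 < v_6 < v_7 < v_8 < v_9. Listing each simplex with vertices in this order, K has dimension 2 with simplices:

  0-simplices (10): [v_0], [v_1], [v_2], [v_3], [v_4], [v_5], [v_6], [v_7], [v_8], [v_9]
  1-simplices (30): (30 of them)
  2-simplices (20): (20 of them)

Hence C_0 ≅ Z^10, C_1 ≅ Z^30, C_2 ≅ Z^20.

∂_1: C_1 → C_0 sends each edge [p,q] (with p < q) to q − p.
The 10×30 boundary matrix has rank 9 and Smith normal form diag(1,1,1,1,1,1,1,1,1).

∂_2: C_2 → C_1 sends each 2-simplex [p,q,r] to [q,r] − [p,r] + [p,q]. For instance
  ∂[v_1,v_2,v_5] = [v_2,v_5] − [v_1,v_5] + [v_1,v_2],
  ∂[v_0,v_4,v_6] = [v_4,v_6] − [v_0,v_6] + [v_0,v_4].
As a 30×20 matrix over Z this has rank 20, with invariant factors (1,1,1,1,1,1,1,1,1,1,1,1,1,1,1,1,1,1,1,2).

Computing H_k = (kernel of ∂_k) / (image of ∂_{k+1}):

  H_0: rank C_0 − rank ∂_1 = 10 − 9 = 1, and the invariant factors of ∂_1 are all 1, so H_0 = Z.
  H_1: rank ker ∂_1 − rank ∂_2 = (30 − 9) − 20 = 1, and ∂_2 has invariant factor 2 > 1, so H_1 = Z ⊕ Z/2.
  H_2: rank ker ∂_2 − rank ∂_3 = (20 − 20) − 0 = 0, and there is no ∂_3, so H_2 = 0.

(K is a triangulation of the Klein bottle.)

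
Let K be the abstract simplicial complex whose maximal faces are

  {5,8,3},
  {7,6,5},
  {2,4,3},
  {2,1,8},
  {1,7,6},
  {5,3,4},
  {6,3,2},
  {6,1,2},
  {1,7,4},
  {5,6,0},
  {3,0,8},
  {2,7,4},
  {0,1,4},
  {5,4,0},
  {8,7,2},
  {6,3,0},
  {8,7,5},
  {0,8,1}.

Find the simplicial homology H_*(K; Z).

H_0 ≅ Z,  H_1 ≅ Z × Z/2,  H_2 = 0.

Order the vertices as 0 < 1 < 2 < 3 < 4 < 5 < 6 < 7 < 8. Listing each simplex with vertices in this order, K has dimension 2 with simplices:

  0-simplices (9): [0], [1], [2], [3], [4], [5], [6], [7], [8]
  1-simplices (27): (27 of them)
  2-simplices (18): [0,1,4], [0,1,8], [0,3,6], [0,3,8], [0,4,5], [0,5,6], [1,2,6], [1,2,8], [1,4,7], [1,6,7], [2,3,4], [2,3,6], [2,4,7], [2,7,8], [3,4,5], [3,5,8], [5,6,7], [5,7,8]

giving chain groups C_0 ≅ Z^9, C_1 ≅ Z^27, C_2 ≅ Z^18.

∂_1: C_1 → C_0 sends each edge [p,q] (with p < q) to q − p. For instance
  ∂[2,6] = [6] − [2].
The resulting 9×27 matrix has rank 8, and its Smith normal form has invariant factors (1,1,1,1,1,1,1,1).

Boundary ∂_2: C_2 → C_1 sends each 2-simplex [p,q,r] to [q,r] − [p,r] + [p,q]. For instance
  ∂[2,4,7] = [4,7] − [2,7] + [2,4],
  ∂[2,7,8] = [7,8] − [2,8] + [2,7].
This gives a 27×18 integer matrix of rank 18; reducing to Smith normal form yields diagonal entries (1,1,1,1,1,1,1,1,1,1,1,1,1,1,1,1,1,2).

Now H_k = ker ∂_k / im ∂_{k+1}, so:

  H_0: rank C_0 − rank ∂_1 = 9 − 8 = 1, and the invariant factors of ∂_1 are all 1, so H_0 ≅ Z.
  H_1: rank ker ∂_1 − rank ∂_2 = (27 − 8) − 18 = 1, and ∂_2 has invariant factor 2 > 1, so H_1 ≅ Z × Z/2.
  H_2: rank ker ∂_2 − rank ∂_3 = (18 − 18) − 0 = 0, and there is no ∂_3, so H_2 ≅ 0.

As a check, the Euler characteristic is 9 − 27 + 18 = 0, which agrees with 1 − 1 + 0 = 0.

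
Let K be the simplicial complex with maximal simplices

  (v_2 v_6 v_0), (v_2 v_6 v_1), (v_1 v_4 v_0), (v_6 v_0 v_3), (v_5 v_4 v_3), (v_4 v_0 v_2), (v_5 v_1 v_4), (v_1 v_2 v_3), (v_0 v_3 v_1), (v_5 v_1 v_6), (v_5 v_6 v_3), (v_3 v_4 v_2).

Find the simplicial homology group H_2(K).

H_2 = 0.

K has 7 vertices, 18 edges, 12 triangles.
rank ∂_2 = 12, rank ∂_3 = 0 ⇒ b_2 = 12 − 12 − 0 = 0. So H_2 = 0.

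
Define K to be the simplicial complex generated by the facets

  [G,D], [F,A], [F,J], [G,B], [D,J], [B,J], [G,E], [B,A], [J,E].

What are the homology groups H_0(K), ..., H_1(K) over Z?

Fix the vertex order A < B < D < E < F < G < J and write every simplex with vertices in increasing order. Then dim K = 1 and the simplices of K are:

  0-simplices (7): A, B, D, E, F, G, J
  1-simplices (9): AB, AF, BG, BJ, DG, DJ, EG, EJ, FJ

so the chain groups are C_0 ≅ Z^7, C_1 ≅ Z^9.

The boundary map ∂_1: C_1 → C_0 maps an edge to its endpoints' difference, ∂[p,q] = q − p. For instance
  ∂BJ = J − B.
The 7×9 boundary matrix has rank 6 and Smith normal form diag(1,1,1,1,1,1).

Reading off H_k = ker ∂_k / im ∂_{k+1}:

  H_0: rank C_0 − rank ∂_1 = 7 − 6 = 1, and the invariant factors of ∂_1 are all 1, so H_0 ≅ Z.
  H_1: rank ker ∂_1 − rank ∂_2 = (9 − 6) − 0 = 3, and there is no ∂_2, so H_1 ≅ Z^3.

As a check, the Euler characteristic is 7 − 9 = -2, which agrees with 1 − 3 = -2.

H_0 = Z,  H_1 = Z^3.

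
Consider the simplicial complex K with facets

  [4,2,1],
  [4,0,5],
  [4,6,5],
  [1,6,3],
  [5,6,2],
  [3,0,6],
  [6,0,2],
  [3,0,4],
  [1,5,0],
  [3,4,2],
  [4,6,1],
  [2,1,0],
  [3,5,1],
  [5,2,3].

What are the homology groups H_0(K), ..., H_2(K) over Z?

H_0 = Z,  H_1 = Z^2,  H_2 = Z.

K has 7 vertices, 21 edges, 14 triangles.
rank ∂_0 = 0, rank ∂_1 = 6 ⇒ b_0 = 7 − 0 − 6 = 1; all invariant factors of ∂_1 are 1 so no torsion. So H_0 = Z.
rank ∂_1 = 6, rank ∂_2 = 13 ⇒ b_1 = 21 − 6 − 13 = 2; all invariant factors of ∂_2 are 1 so no torsion. So H_1 = Z^2.
rank ∂_2 = 13, rank ∂_3 = 0 ⇒ b_2 = 14 − 13 − 0 = 1. So H_2 = Z.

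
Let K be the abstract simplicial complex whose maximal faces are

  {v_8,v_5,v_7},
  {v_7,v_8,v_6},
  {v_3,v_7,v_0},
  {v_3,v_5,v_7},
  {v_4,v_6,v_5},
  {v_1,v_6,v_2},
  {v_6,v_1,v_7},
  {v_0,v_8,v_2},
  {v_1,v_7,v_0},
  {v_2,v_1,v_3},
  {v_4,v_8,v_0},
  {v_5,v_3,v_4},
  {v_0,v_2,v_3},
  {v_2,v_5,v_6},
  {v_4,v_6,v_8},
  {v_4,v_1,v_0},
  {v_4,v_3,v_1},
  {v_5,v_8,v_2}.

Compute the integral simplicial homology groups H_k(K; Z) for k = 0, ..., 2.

We work with the vertex ordering v_0 < v_1 < v_2 < v_3 < v_4 < v_5 < v_6 < v_7 < v_8. The simplices of K, each written with vertices in increasing order, are:

  0-simplices (9): [v_0], [v_1], [v_2], [v_3], [v_4], [v_5], [v_6], [v_7], [v_8]
  1-simplices (27): (27 of them)
  2-simplices (18): (18 of them)

Hence C_0 ≅ Z^9, C_1 ≅ Z^27, C_2 ≅ Z^18.

∂_1: C_1 → C_0 sends each edge [p,q] (with p < q) to q − p. For instance
  ∂[v_2,v_8] = [v_8] − [v_2].
The resulting 9×27 matrix has rank 8, and its Smith normal form has invariant factors (1,1,1,1,1,1,1,1).

Boundary ∂_2: C_2 → C_1 acts by ∂[p,q,r] = [q,r] − [p,r] + [p,q]. For instance
  ∂[v_0,v_2,v_3] = [v_2,v_3] − [v_0,v_3] + [v_0,v_2],
  ∂[v_2,v_5,v_6] = [v_5,v_6] − [v_2,v_6] + [v_2,v_5].
The resulting 27×18 matrix has rank 18, and its Smith normal form has invariant factors (1,1,1,1,1,1,1,1,1,1,1,1,1,1,1,1,1,2).

Now H_k = ker ∂_k / im ∂_{k+1}, so:

  H_0: rank C_0 − rank ∂_1 = 9 − 8 = 1, and the invariant factors of ∂_1 are all 1, so H_0 = Z.
  H_1: rank ker ∂_1 − rank ∂_2 = (27 − 8) − 18 = 1, and ∂_2 has invariant factor 2 > 1, so H_1 = Z ⊕ Z/2Z.
  H_2: rank ker ∂_2 − rank ∂_3 = (18 − 18) − 0 = 0, and there is no ∂_3, so H_2 = 0.

(K is a triangulation of the Klein bottle.)

H_0 ≅ Z,  H_1 ≅ Z ⊕ Z/2Z,  H_2 = 0.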